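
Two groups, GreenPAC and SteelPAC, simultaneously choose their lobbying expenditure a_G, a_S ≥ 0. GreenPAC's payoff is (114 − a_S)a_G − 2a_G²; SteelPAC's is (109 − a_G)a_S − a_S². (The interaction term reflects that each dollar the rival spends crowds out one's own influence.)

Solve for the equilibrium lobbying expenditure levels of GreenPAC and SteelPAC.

17, 46

Expanding GreenPAC's payoff: 114a_G − a_Sa_G − 2a_G².
∂π/∂a_G = 114 − a_S − 4a_G = 0, so a_G = 28.5 − 0.25a_S.
Likewise for SteelPAC: a_S = 54.5 − 0.5a_G.
Solving the two reaction functions simultaneously: (1 − (−0.25)(−0.5))a_G = 28.5 − 0.25·54.5, so 0.875a_G = 14.875 and a_G = 17.
Then a_S = 54.5 − 0.5·17 = 46.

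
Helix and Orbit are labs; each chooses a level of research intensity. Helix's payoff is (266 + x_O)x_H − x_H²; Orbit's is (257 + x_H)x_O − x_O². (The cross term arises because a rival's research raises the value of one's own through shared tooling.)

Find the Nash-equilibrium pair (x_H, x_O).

263, 260

Expanding Helix's payoff: 266x_H + x_Ox_H − x_H².
∂π/∂x_H = 266 + x_O − 2x_H = 0, so x_H = 133 + 0.5x_O.
Likewise for Orbit: x_O = 128.5 + 0.5x_H.
Plugging x_O into Helix's best response: x_H = 133 + 0.5(128.5 + 0.5x_H) ⇒ 0.75x_H = 197.25, so x_H = 263.
Then x_O = 128.5 + 0.5·263 = 260.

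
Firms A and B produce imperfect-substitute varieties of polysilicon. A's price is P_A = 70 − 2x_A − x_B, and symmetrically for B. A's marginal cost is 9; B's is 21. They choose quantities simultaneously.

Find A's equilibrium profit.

338

Firm A's profit: π = x_A(70 − 2x_A − x_B) − 9x_A.
∂π/∂x_A = 61 − 4x_A − x_B = 0 ⇒ x_A = 15.25 − 0.25x_B.
Similarly x_B = 12.25 − 0.25x_A.
Solving the two reaction functions simultaneously: (1 − (−0.25)(−0.25))x_A = 15.25 − 0.25·12.25, so 0.9375x_A = 12.1875 and x_A = 13.
Then x_B = 12.25 − 0.25·13 = 9.
P_A = 70 − 2·13 − 9 = 35.
Profit = (35 − 9)·13 = 338.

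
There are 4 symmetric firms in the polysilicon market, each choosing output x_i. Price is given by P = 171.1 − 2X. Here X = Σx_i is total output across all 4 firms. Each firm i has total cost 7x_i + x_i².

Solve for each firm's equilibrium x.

A representative firm's profit is π_i = x_i(171.1 − 2X) − 7x_i − x_i², with X = x_i + Σ_{j≠i} x_j.
First-order condition: 164.1 − 6x_i − 2Σ_{j≠i} x_j = 0.
Imposing symmetry (x_j = x for all j) turns Σ_{j≠i} x_j into 3x, so 164.1 = 12x and x = 13.675.

13.675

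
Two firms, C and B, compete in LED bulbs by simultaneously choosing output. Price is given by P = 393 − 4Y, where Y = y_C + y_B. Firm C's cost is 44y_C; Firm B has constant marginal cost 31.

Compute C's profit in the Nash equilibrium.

Firm C's profit: π = y_C(393 − 4(y_C + y_B)) − 44y_C.
∂π/∂y_C = 349 − 8y_C − 4y_B = 0, so y_C = 43.625 − 0.5y_B.
By the same steps for B: y_B = 45.25 − 0.5y_C.
Solving the two reaction functions simultaneously: (1 − (−0.5)(−0.5))y_C = 43.625 − 0.5·45.25, so 0.75y_C = 21 and y_C = 28.
Then y_B = 45.25 − 0.5·28 = 31.25.
Price P = 393 − 4·59.25 = 156.
C's profit: (156 − 44)·28 = 3136.

3136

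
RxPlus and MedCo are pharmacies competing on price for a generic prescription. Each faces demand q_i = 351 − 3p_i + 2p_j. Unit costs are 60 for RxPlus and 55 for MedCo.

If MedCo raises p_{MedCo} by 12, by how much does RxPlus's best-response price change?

RxPlus's profit: π = (p_{RxPlus} − 60)(351 − 3p_{RxPlus} + 2p_{MedCo}).
∂π/∂p_{RxPlus} = 531 − 6p_{RxPlus} + 2p_{MedCo} = 0 ⇒ p_{RxPlus} = 88.5 + (1/3)p_{MedCo}.
The reaction-function slope is 1/3, so a 12-unit rise in p_{MedCo} moves p_{RxPlus} by 1/3 × 12 = 4. RxPlus's best response rises — the actions are strategic complements.

4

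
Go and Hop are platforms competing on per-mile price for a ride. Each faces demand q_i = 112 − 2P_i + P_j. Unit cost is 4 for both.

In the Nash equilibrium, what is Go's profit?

Go's profit: π = (P_{Go} − 4)(112 − 2P_{Go} + P_{Hop}).
∂π/∂P_{Go} = 120 − 4P_{Go} + P_{Hop} = 0 ⇒ P_{Go} = 30 + 0.25P_{Hop}.
Setting P_{Go} = P_{Hop} in the reaction function: P_{Go} = 30 + 0.25P_{Go}, so P_{Go} = 30 / 0.75 = 40.
q_{Go} = 112 − 2·40 + 40 = 72.
Profit = (40 − 4)·72 = 2592.

2592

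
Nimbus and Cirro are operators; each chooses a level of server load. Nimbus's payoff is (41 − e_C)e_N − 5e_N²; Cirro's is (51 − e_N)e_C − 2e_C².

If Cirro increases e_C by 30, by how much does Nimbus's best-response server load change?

Expanding Nimbus's payoff: 41e_N − e_Ce_N − 5e_N².
∂π/∂e_N = 41 − e_C − 10e_N = 0, so e_N = 4.1 − 0.1e_C.
The reaction-function slope is −0.1, so a 30-unit rise in e_C moves e_N by −0.1 × 30 = −3. Nimbus's best response falls — the actions are strategic substitutes.

-3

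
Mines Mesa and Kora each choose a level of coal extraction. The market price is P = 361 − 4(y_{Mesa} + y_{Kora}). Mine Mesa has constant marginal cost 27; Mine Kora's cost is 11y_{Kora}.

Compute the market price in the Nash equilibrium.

133

Mine Mesa's profit: π = y_{Mesa}(361 − 4(y_{Mesa} + y_{Kora})) − 27y_{Mesa}.
∂π/∂y_{Mesa} = 334 − 8y_{Mesa} − 4y_{Kora} = 0, so y_{Mesa} = 41.75 − 0.5y_{Kora}.
By the same steps for Kora: y_{Kora} = 43.75 − 0.5y_{Mesa}.
Plugging y_{Kora} into Mesa's best response: y_{Mesa} = 41.75 − 0.5(43.75 − 0.5y_{Mesa}) ⇒ 0.75y_{Mesa} = 19.875, so y_{Mesa} = 26.5.
Then y_{Kora} = 43.75 − 0.5·26.5 = 30.5.
Equilibrium price: P = 361 − 4·57 = 133.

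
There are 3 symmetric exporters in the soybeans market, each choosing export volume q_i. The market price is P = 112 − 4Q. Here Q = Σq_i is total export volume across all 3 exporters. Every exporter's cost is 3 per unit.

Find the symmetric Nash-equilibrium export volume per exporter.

6.8125

A representative exporter's profit is π_i = q_i(112 − 4Q) − 3q_i, with Q = q_i + Σ_{j≠i} q_j.
First-order condition: 109 − 8q_i − 4Σ_{j≠i} q_j = 0.
With identical exporters, set every q_j = q: then 109 − 8q − 8q = 0, i.e. q = 109/16 = 6.8125.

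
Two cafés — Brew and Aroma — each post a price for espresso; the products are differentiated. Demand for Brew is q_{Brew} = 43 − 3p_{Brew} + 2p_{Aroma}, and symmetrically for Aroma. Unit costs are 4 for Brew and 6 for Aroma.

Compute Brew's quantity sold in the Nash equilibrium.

Brew's profit: π = (p_{Brew} − 4)(43 − 3p_{Brew} + 2p_{Aroma}).
∂π/∂p_{Brew} = 55 − 6p_{Brew} + 2p_{Aroma} = 0 ⇒ p_{Brew} = 55/6 + (1/3)p_{Aroma}.
Similarly p_{Aroma} = 61/6 + (1/3)p_{Brew}.
Substituting the second reaction function into the first: p_{Brew} = 55/6 + (1/3)(61/6 + (1/3)p_{Brew}), which gives (8/9)p_{Brew} = 113/9 ⇒ p_{Brew} = 14.125.
Then p_{Aroma} = 61/6 + (1/3)·14.125 = 14.875.
q_{Brew} = 43 − 3·14.125 + 2·14.875 = 30.375.

30.375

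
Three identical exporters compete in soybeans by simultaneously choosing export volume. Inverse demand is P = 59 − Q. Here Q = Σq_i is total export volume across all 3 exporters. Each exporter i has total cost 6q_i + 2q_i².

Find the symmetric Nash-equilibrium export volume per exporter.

6.625

A representative exporter's profit is π_i = q_i(59 − Q) − 6q_i − 2q_i², with Q = q_i + Σ_{j≠i} q_j.
First-order condition: 53 − 6q_i − Σ_{j≠i} q_j = 0.
With identical exporters, set every q_j = q: then 53 − 6q − 2q = 0, i.e. q = 53/8 = 6.625.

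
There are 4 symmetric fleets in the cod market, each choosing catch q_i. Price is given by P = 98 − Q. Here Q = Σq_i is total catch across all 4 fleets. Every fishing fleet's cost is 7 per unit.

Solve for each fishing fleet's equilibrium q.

18.2

A representative fishing fleet's profit is π_i = q_i(98 − Q) − 7q_i, with Q = q_i + Σ_{j≠i} q_j.
First-order condition: 91 − 2q_i − Σ_{j≠i} q_j = 0.
With identical fishing fleets, set every q_j = q: then 91 − 2q − 3q = 0, i.e. q = 91/5 = 18.2.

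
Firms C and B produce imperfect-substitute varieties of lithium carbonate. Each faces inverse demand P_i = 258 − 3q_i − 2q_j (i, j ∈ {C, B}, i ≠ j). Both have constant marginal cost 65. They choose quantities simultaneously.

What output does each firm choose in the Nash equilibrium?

Firm C's profit: π = q_C(258 − 3q_C − 2q_B) − 65q_C.
∂π/∂q_C = 193 − 6q_C − 2q_B = 0 ⇒ q_C = 193/6 − (1/3)q_B.
By symmetry q_B = q_C; substituting into the reaction function, (4/3)q_C = 193/6 and q_C = 24.125.

24.125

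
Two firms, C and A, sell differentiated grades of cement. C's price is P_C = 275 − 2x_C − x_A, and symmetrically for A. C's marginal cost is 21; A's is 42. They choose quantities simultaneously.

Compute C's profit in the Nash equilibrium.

Firm C's profit: π = x_C(275 − 2x_C − x_A) − 21x_C.
∂π/∂x_C = 254 − 4x_C − x_A = 0 ⇒ x_C = 63.5 − 0.25x_A.
Similarly x_A = 58.25 − 0.25x_C.
Plugging x_A into C's best response: x_C = 63.5 − 0.25(58.25 − 0.25x_C) ⇒ 0.9375x_C = 48.9375, so x_C = 52.2.
Then x_A = 58.25 − 0.25·52.2 = 45.2.
P_C = 275 − 2·52.2 − 45.2 = 125.4.
Profit = (125.4 − 21)·52.2 = 5449.68.

5449.68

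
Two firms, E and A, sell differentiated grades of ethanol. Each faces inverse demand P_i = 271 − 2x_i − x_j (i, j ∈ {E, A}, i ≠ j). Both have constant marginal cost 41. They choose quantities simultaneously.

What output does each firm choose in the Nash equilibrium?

46

Firm E's profit: π = x_E(271 − 2x_E − x_A) − 41x_E.
∂π/∂x_E = 230 − 4x_E − x_A = 0 ⇒ x_E = 57.5 − 0.25x_A.
By symmetry x_A = x_E; substituting into the reaction function, 1.25x_E = 57.5 and x_E = 46.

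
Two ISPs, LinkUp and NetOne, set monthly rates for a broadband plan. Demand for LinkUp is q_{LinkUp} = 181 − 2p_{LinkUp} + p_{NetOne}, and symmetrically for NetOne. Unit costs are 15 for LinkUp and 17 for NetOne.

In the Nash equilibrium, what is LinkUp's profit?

6182.72

LinkUp's profit: π = (p_{LinkUp} − 15)(181 − 2p_{LinkUp} + p_{NetOne}).
∂π/∂p_{LinkUp} = 211 − 4p_{LinkUp} + p_{NetOne} = 0 ⇒ p_{LinkUp} = 52.75 + 0.25p_{NetOne}.
Similarly p_{NetOne} = 53.75 + 0.25p_{LinkUp}.
Solving the two reaction functions simultaneously: (1 − (0.25)(0.25))p_{LinkUp} = 52.75 + 0.25·53.75, so 0.9375p_{LinkUp} = 66.1875 and p_{LinkUp} = 70.6.
Then p_{NetOne} = 53.75 + 0.25·70.6 = 71.4.
q_{LinkUp} = 181 − 2·70.6 + 71.4 = 111.2.
Profit = (70.6 − 15)·111.2 = 6182.72.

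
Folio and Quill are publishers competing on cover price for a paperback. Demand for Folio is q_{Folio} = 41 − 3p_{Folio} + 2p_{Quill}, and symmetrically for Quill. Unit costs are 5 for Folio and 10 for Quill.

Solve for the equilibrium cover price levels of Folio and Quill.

Folio's profit: π = (p_{Folio} − 5)(41 − 3p_{Folio} + 2p_{Quill}).
∂π/∂p_{Folio} = 56 − 6p_{Folio} + 2p_{Quill} = 0 ⇒ p_{Folio} = 28/3 + (1/3)p_{Quill}.
Similarly p_{Quill} = 71/6 + (1/3)p_{Folio}.
Solving the two reaction functions simultaneously: (1 − (1/3)(1/3))p_{Folio} = 28/3 + (1/3)·(71/6), so (8/9)p_{Folio} = 239/18 and p_{Folio} = 14.9375.
Then p_{Quill} = 71/6 + (1/3)·14.9375 = 16.8125.

14.9375, 16.8125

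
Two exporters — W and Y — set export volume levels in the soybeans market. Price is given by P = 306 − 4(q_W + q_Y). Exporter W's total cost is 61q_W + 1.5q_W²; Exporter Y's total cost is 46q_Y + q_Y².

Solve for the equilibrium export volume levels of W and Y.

15, 20

Exporter W's profit: π = q_W(306 − 4(q_W + q_Y)) − 61q_W − 1.5q_W².
∂π/∂q_W = 245 − 11q_W − 4q_Y = 0, so q_W = 245/11 − (4/11)q_Y.
For Y: ∂π/∂q_Y = 260 − 10q_Y − 4q_W = 0 ⇒ q_Y = 26 − 0.4q_W.
Solving the two reaction functions simultaneously: (1 − (−4/11)(−0.4))q_W = 245/11 − (4/11)·26, so (47/55)q_W = 141/11 and q_W = 15.
Then q_Y = 26 − 0.4·15 = 20.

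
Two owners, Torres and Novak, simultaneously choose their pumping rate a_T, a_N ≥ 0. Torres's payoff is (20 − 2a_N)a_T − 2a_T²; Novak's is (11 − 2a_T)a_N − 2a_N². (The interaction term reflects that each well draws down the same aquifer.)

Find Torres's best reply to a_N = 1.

Expanding Torres's payoff: 20a_T − 2a_Na_T − 2a_T².
∂π/∂a_T = 20 − 2a_N − 4a_T = 0, so a_T = 5 − 0.5a_N.
At a_N = 1: a_T = 5 − 0.5·1 = 4.5.

4.5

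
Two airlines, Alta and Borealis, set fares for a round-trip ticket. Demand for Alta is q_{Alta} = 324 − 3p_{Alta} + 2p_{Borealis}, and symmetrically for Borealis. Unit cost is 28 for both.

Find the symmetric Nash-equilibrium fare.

102

Alta's profit: π = (p_{Alta} − 28)(324 − 3p_{Alta} + 2p_{Borealis}).
∂π/∂p_{Alta} = 408 − 6p_{Alta} + 2p_{Borealis} = 0 ⇒ p_{Alta} = 68 + (1/3)p_{Borealis}.
Setting p_{Alta} = p_{Borealis} in the reaction function: p_{Alta} = 68 + (1/3)p_{Alta}, so p_{Alta} = 68 / (2/3) = 102.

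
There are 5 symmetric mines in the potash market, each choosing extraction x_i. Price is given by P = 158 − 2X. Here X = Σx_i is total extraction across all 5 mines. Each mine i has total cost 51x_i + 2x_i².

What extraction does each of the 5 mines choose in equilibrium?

A representative mine's profit is π_i = x_i(158 − 2X) − 51x_i − 2x_i², with X = x_i + Σ_{j≠i} x_j.
First-order condition: 107 − 8x_i − 2Σ_{j≠i} x_j = 0.
In a symmetric equilibrium every mine chooses the same x, so Σ_{j≠i} x_j = 4x. The condition becomes 107 − 16x = 0, giving x = 107/16 = 6.6875.

6.6875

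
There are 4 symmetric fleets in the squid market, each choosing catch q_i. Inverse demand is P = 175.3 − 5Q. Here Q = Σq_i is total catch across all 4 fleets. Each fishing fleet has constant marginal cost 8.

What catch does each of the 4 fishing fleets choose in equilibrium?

6.692

A representative fishing fleet's profit is π_i = q_i(175.3 − 5Q) − 8q_i, with Q = q_i + Σ_{j≠i} q_j.
First-order condition: 167.3 − 10q_i − 5Σ_{j≠i} q_j = 0.
In a symmetric equilibrium every fishing fleet chooses the same q, so Σ_{j≠i} q_j = 3q. The condition becomes 167.3 − 25q = 0, giving q = 167.3/25 = 6.692.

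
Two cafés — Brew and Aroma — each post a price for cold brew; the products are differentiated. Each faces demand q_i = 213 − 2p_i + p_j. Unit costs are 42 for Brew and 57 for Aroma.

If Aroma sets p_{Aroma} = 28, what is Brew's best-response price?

Brew's profit: π = (p_{Brew} − 42)(213 − 2p_{Brew} + p_{Aroma}).
∂π/∂p_{Brew} = 297 − 4p_{Brew} + p_{Aroma} = 0 ⇒ p_{Brew} = 74.25 + 0.25p_{Aroma}.
At p_{Aroma} = 28: p_{Brew} = 74.25 + 0.25·28 = 81.25.

81.25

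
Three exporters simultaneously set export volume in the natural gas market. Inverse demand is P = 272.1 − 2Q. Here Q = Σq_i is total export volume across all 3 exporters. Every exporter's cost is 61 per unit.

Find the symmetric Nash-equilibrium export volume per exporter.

A representative exporter's profit is π_i = q_i(272.1 − 2Q) − 61q_i, with Q = q_i + Σ_{j≠i} q_j.
First-order condition: 211.1 − 4q_i − 2Σ_{j≠i} q_j = 0.
Imposing symmetry (q_j = q for all j) turns Σ_{j≠i} q_j into 2q, so 211.1 = 8q and q = 26.3875.

26.3875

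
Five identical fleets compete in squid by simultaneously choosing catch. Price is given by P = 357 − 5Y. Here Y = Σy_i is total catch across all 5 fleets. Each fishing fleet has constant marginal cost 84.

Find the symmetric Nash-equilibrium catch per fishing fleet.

A representative fishing fleet's profit is π_i = y_i(357 − 5Y) − 84y_i, with Y = y_i + Σ_{j≠i} y_j.
First-order condition: 273 − 10y_i − 5Σ_{j≠i} y_j = 0.
In a symmetric equilibrium every fishing fleet chooses the same y, so Σ_{j≠i} y_j = 4y. The condition becomes 273 − 30y = 0, giving y = 273/30 = 9.1.

9.1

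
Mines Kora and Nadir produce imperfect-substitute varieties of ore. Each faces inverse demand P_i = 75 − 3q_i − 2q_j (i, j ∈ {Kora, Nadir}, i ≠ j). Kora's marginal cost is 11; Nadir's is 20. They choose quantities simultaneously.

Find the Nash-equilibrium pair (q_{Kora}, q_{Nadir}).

Mine Kora's profit: π = q_{Kora}(75 − 3q_{Kora} − 2q_{Nadir}) − 11q_{Kora}.
∂π/∂q_{Kora} = 64 − 6q_{Kora} − 2q_{Nadir} = 0 ⇒ q_{Kora} = 32/3 − (1/3)q_{Nadir}.
Similarly q_{Nadir} = 55/6 − (1/3)q_{Kora}.
Plugging q_{Nadir} into Kora's best response: q_{Kora} = 32/3 − (1/3)(55/6 − (1/3)q_{Kora}) ⇒ (8/9)q_{Kora} = 137/18, so q_{Kora} = 8.5625.
Then q_{Nadir} = 55/6 − (1/3)·8.5625 = 6.3125.

8.5625, 6.3125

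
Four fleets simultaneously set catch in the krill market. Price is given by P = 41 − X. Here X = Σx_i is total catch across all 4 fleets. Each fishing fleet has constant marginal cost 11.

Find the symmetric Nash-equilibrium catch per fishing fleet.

A representative fishing fleet's profit is π_i = x_i(41 − X) − 11x_i, with X = x_i + Σ_{j≠i} x_j.
First-order condition: 30 − 2x_i − Σ_{j≠i} x_j = 0.
With identical fishing fleets, set every x_j = x: then 30 − 2x − 3x = 0, i.e. x = 30/5 = 6.

6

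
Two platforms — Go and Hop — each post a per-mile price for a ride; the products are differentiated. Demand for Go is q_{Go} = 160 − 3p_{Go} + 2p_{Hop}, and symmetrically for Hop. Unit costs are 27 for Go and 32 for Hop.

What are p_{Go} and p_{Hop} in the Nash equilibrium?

61.1875, 63.0625

Go's profit: π = (p_{Go} − 27)(160 − 3p_{Go} + 2p_{Hop}).
∂π/∂p_{Go} = 241 − 6p_{Go} + 2p_{Hop} = 0 ⇒ p_{Go} = 241/6 + (1/3)p_{Hop}.
Similarly p_{Hop} = 128/3 + (1/3)p_{Go}.
Plugging p_{Hop} into Go's best response: p_{Go} = 241/6 + (1/3)(128/3 + (1/3)p_{Go}) ⇒ (8/9)p_{Go} = 979/18, so p_{Go} = 61.1875.
Then p_{Hop} = 128/3 + (1/3)·61.1875 = 63.0625.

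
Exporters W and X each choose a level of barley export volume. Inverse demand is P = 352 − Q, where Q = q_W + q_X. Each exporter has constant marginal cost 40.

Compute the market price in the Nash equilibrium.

144

Exporter W's profit: π = q_W(352 − (q_W + q_X)) − 40q_W.
∂π/∂q_W = 312 − 2q_W − q_X = 0, so q_W = 156 − 0.5q_X.
By symmetry q_X = q_W; substituting into the reaction function, 1.5q_W = 156 and q_W = 104.
Equilibrium price: P = 352 − 208 = 144.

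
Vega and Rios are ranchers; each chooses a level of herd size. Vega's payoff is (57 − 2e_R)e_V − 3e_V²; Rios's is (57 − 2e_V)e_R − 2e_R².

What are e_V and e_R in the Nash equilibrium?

Expanding Vega's payoff: 57e_V − 2e_Re_V − 3e_V².
∂π/∂e_V = 57 − 2e_R − 6e_V = 0, so e_V = 9.5 − (1/3)e_R.
Likewise for Rios: e_R = 14.25 − 0.5e_V.
Solving the two reaction functions simultaneously: (1 − (−1/3)(−0.5))e_V = 9.5 − (1/3)·14.25, so (5/6)e_V = 4.75 and e_V = 5.7.
Then e_R = 14.25 − 0.5·5.7 = 11.4.

5.7, 11.4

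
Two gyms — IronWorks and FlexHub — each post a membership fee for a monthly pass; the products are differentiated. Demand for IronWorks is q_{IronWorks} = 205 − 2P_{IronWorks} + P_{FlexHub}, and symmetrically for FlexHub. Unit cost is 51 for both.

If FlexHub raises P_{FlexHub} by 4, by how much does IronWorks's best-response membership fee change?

1

IronWorks's profit: π = (P_{IronWorks} − 51)(205 − 2P_{IronWorks} + P_{FlexHub}).
∂π/∂P_{IronWorks} = 307 − 4P_{IronWorks} + P_{FlexHub} = 0 ⇒ P_{IronWorks} = 76.75 + 0.25P_{FlexHub}.
The reaction-function slope is 0.25, so a 4-unit rise in P_{FlexHub} moves P_{IronWorks} by 0.25 × 4 = 1. IronWorks's best response rises — the actions are strategic complements.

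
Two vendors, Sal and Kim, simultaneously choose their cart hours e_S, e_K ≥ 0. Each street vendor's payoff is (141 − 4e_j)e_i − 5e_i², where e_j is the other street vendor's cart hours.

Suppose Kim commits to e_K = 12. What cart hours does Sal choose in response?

Sal's payoff is (141 − 4e_K)e_S − 5e_S².
∂π/∂e_S = 141 − 4e_K − 10e_S = 0, so e_S = 14.1 − 0.4e_K.
At e_K = 12: e_S = 14.1 − 0.4·12 = 9.3.

9.3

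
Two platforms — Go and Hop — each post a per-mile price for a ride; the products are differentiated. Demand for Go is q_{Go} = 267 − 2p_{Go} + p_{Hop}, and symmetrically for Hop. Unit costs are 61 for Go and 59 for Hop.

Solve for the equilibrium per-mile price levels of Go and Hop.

129.4, 128.6

Go's profit: π = (p_{Go} − 61)(267 − 2p_{Go} + p_{Hop}).
∂π/∂p_{Go} = 389 − 4p_{Go} + p_{Hop} = 0 ⇒ p_{Go} = 97.25 + 0.25p_{Hop}.
Similarly p_{Hop} = 96.25 + 0.25p_{Go}.
Plugging p_{Hop} into Go's best response: p_{Go} = 97.25 + 0.25(96.25 + 0.25p_{Go}) ⇒ 0.9375p_{Go} = 121.3125, so p_{Go} = 129.4.
Then p_{Hop} = 96.25 + 0.25·129.4 = 128.6.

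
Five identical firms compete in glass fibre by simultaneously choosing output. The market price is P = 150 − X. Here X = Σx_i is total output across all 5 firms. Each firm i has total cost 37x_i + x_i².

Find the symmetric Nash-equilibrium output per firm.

A representative firm's profit is π_i = x_i(150 − X) − 37x_i − x_i², with X = x_i + Σ_{j≠i} x_j.
First-order condition: 113 − 4x_i − Σ_{j≠i} x_j = 0.
With identical firms, set every x_j = x: then 113 − 4x − 4x = 0, i.e. x = 113/8 = 14.125.

14.125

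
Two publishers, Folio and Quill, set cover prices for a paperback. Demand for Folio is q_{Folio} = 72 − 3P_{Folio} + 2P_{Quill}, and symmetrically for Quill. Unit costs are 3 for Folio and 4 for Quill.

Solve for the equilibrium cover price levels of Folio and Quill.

Folio's profit: π = (P_{Folio} − 3)(72 − 3P_{Folio} + 2P_{Quill}).
∂π/∂P_{Folio} = 81 − 6P_{Folio} + 2P_{Quill} = 0 ⇒ P_{Folio} = 13.5 + (1/3)P_{Quill}.
Similarly P_{Quill} = 14 + (1/3)P_{Folio}.
Solving the two reaction functions simultaneously: (1 − (1/3)(1/3))P_{Folio} = 13.5 + (1/3)·14, so (8/9)P_{Folio} = 109/6 and P_{Folio} = 20.4375.
Then P_{Quill} = 14 + (1/3)·20.4375 = 20.8125.

20.4375, 20.8125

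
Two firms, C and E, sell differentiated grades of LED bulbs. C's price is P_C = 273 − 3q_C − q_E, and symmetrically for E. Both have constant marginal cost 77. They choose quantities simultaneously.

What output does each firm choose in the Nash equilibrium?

Firm C's profit: π = q_C(273 − 3q_C − q_E) − 77q_C.
∂π/∂q_C = 196 − 6q_C − q_E = 0 ⇒ q_C = 98/3 − (1/6)q_E.
Setting q_C = q_E in the reaction function: q_C = 98/3 − (1/6)q_C, so q_C = (98/3) / (7/6) = 28.

28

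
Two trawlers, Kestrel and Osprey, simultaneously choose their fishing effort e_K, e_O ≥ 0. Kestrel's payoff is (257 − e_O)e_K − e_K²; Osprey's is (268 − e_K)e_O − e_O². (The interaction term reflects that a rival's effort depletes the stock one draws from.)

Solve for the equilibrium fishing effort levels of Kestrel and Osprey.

82, 93

Expanding Kestrel's payoff: 257e_K − e_Oe_K − e_K².
∂π/∂e_K = 257 − e_O − 2e_K = 0, so e_K = 128.5 − 0.5e_O.
Likewise for Osprey: e_O = 134 − 0.5e_K.
Plugging e_O into Kestrel's best response: e_K = 128.5 − 0.5(134 − 0.5e_K) ⇒ 0.75e_K = 61.5, so e_K = 82.
Then e_O = 134 − 0.5·82 = 93.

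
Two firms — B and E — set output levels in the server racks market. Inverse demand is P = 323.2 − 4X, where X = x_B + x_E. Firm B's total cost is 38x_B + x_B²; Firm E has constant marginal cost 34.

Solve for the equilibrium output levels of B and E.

17.575, 27.3625

Firm B's profit: π = x_B(323.2 − 4(x_B + x_E)) − 38x_B − x_B².
∂π/∂x_B = 285.2 − 10x_B − 4x_E = 0, so x_B = 28.52 − 0.4x_E.
For E: ∂π/∂x_E = 289.2 − 8x_E − 4x_B = 0 ⇒ x_E = 36.15 − 0.5x_B.
Solving the two reaction functions simultaneously: (1 − (−0.4)(−0.5))x_B = 28.52 − 0.4·36.15, so 0.8x_B = 14.06 and x_B = 17.575.
Then x_E = 36.15 − 0.5·17.575 = 27.3625.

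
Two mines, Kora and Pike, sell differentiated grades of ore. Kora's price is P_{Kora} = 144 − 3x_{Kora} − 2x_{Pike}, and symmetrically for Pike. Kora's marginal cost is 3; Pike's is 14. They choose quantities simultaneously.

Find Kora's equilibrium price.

57.9375

Mine Kora's profit: π = x_{Kora}(144 − 3x_{Kora} − 2x_{Pike}) − 3x_{Kora}.
∂π/∂x_{Kora} = 141 − 6x_{Kora} − 2x_{Pike} = 0 ⇒ x_{Kora} = 23.5 − (1/3)x_{Pike}.
Similarly x_{Pike} = 65/3 − (1/3)x_{Kora}.
Plugging x_{Pike} into Kora's best response: x_{Kora} = 23.5 − (1/3)(65/3 − (1/3)x_{Kora}) ⇒ (8/9)x_{Kora} = 293/18, so x_{Kora} = 18.3125.
Then x_{Pike} = 65/3 − (1/3)·18.3125 = 15.5625.
P_{Kora} = 144 − 3·18.3125 − 2·15.5625 = 57.9375.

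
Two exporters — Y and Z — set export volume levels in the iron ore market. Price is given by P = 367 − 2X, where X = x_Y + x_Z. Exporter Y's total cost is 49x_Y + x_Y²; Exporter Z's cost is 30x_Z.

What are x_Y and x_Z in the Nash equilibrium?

Exporter Y's profit: π = x_Y(367 − 2(x_Y + x_Z)) − 49x_Y − x_Y².
∂π/∂x_Y = 318 − 6x_Y − 2x_Z = 0, so x_Y = 53 − (1/3)x_Z.
For Z: ∂π/∂x_Z = 337 − 4x_Z − 2x_Y = 0 ⇒ x_Z = 84.25 − 0.5x_Y.
Substituting the second reaction function into the first: x_Y = 53 − (1/3)(84.25 − 0.5x_Y), which gives (5/6)x_Y = 299/12 ⇒ x_Y = 29.9.
Then x_Z = 84.25 − 0.5·29.9 = 69.3.

29.9, 69.3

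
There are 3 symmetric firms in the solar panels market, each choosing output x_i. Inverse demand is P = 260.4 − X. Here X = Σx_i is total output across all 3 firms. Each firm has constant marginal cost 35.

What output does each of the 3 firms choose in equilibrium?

56.35

A representative firm's profit is π_i = x_i(260.4 − X) − 35x_i, with X = x_i + Σ_{j≠i} x_j.
First-order condition: 225.4 − 2x_i − Σ_{j≠i} x_j = 0.
Imposing symmetry (x_j = x for all j) turns Σ_{j≠i} x_j into 2x, so 225.4 = 4x and x = 56.35.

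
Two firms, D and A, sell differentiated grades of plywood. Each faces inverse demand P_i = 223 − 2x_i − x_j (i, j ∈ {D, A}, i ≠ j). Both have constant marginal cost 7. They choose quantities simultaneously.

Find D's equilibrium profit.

Firm D's profit: π = x_D(223 − 2x_D − x_A) − 7x_D.
∂π/∂x_D = 216 − 4x_D − x_A = 0 ⇒ x_D = 54 − 0.25x_A.
Setting x_D = x_A in the reaction function: x_D = 54 − 0.25x_D, so x_D = 54 / 1.25 = 43.2.
P_D = 223 − 2·43.2 − 43.2 = 93.4.
Profit = (93.4 − 7)·43.2 = 3732.48.

3732.48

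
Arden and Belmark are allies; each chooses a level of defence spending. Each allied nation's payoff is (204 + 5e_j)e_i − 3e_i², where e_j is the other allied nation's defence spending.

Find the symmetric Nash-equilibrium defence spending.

204

Arden's payoff is (204 + 5e_B)e_A − 3e_A².
∂π/∂e_A = 204 + 5e_B − 6e_A = 0, so e_A = 34 + (5/6)e_B.
By symmetry e_B = e_A; substituting into the reaction function, (1/6)e_A = 34 and e_A = 204.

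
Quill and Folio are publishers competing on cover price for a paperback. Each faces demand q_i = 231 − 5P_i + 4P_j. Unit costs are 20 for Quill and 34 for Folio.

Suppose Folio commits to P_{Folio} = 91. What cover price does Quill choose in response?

Quill's profit: π = (P_{Quill} − 20)(231 − 5P_{Quill} + 4P_{Folio}).
∂π/∂P_{Quill} = 331 − 10P_{Quill} + 4P_{Folio} = 0 ⇒ P_{Quill} = 33.1 + 0.4P_{Folio}.
At P_{Folio} = 91: P_{Quill} = 33.1 + 0.4·91 = 69.5.

69.5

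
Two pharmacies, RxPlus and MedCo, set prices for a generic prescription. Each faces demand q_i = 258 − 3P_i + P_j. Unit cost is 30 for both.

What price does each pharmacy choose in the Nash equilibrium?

RxPlus's profit: π = (P_{RxPlus} − 30)(258 − 3P_{RxPlus} + P_{MedCo}).
∂π/∂P_{RxPlus} = 348 − 6P_{RxPlus} + P_{MedCo} = 0 ⇒ P_{RxPlus} = 58 + (1/6)P_{MedCo}.
By symmetry P_{MedCo} = P_{RxPlus}; substituting into the reaction function, (5/6)P_{RxPlus} = 58 and P_{RxPlus} = 69.6.

69.6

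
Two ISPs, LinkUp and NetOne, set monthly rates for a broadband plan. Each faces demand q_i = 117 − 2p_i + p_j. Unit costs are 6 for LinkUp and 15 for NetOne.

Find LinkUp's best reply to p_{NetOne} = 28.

39.25

LinkUp's profit: π = (p_{LinkUp} − 6)(117 − 2p_{LinkUp} + p_{NetOne}).
∂π/∂p_{LinkUp} = 129 − 4p_{LinkUp} + p_{NetOne} = 0 ⇒ p_{LinkUp} = 32.25 + 0.25p_{NetOne}.
At p_{NetOne} = 28: p_{LinkUp} = 32.25 + 0.25·28 = 39.25.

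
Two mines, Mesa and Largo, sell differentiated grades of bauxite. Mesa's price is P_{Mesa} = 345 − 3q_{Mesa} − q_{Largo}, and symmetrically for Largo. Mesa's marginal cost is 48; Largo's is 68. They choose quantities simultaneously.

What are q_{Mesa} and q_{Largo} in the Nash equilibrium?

43, 39

Mine Mesa's profit: π = q_{Mesa}(345 − 3q_{Mesa} − q_{Largo}) − 48q_{Mesa}.
∂π/∂q_{Mesa} = 297 − 6q_{Mesa} − q_{Largo} = 0 ⇒ q_{Mesa} = 49.5 − (1/6)q_{Largo}.
Similarly q_{Largo} = 277/6 − (1/6)q_{Mesa}.
Substituting the second reaction function into the first: q_{Mesa} = 49.5 − (1/6)(277/6 − (1/6)q_{Mesa}), which gives (35/36)q_{Mesa} = 1505/36 ⇒ q_{Mesa} = 43.
Then q_{Largo} = 277/6 − (1/6)·43 = 39.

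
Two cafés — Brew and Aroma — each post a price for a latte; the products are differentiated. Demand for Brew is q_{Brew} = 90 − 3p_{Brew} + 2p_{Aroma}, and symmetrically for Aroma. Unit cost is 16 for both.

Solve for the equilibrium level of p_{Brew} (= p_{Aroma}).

34.5

Brew's profit: π = (p_{Brew} − 16)(90 − 3p_{Brew} + 2p_{Aroma}).
∂π/∂p_{Brew} = 138 − 6p_{Brew} + 2p_{Aroma} = 0 ⇒ p_{Brew} = 23 + (1/3)p_{Aroma}.
Setting p_{Brew} = p_{Aroma} in the reaction function: p_{Brew} = 23 + (1/3)p_{Brew}, so p_{Brew} = 23 / (2/3) = 34.5.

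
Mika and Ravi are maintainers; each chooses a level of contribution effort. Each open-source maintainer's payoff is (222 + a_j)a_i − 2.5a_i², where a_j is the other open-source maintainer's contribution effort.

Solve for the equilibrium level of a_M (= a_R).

Mika's payoff is (222 + a_R)a_M − 2.5a_M².
∂π/∂a_M = 222 + a_R − 5a_M = 0, so a_M = 44.4 + 0.2a_R.
Setting a_M = a_R in the reaction function: a_M = 44.4 + 0.2a_M, so a_M = 44.4 / 0.8 = 55.5.

55.5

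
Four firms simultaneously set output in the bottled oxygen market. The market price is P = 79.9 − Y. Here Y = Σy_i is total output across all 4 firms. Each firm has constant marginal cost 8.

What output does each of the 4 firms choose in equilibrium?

A representative firm's profit is π_i = y_i(79.9 − Y) − 8y_i, with Y = y_i + Σ_{j≠i} y_j.
First-order condition: 71.9 − 2y_i − Σ_{j≠i} y_j = 0.
With identical firms, set every y_j = y: then 71.9 − 2y − 3y = 0, i.e. y = 71.9/5 = 14.38.

14.38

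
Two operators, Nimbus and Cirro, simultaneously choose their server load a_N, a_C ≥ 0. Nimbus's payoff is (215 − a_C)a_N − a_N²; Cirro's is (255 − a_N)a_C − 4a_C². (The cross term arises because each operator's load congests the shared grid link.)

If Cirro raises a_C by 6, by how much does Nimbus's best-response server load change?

-3

Expanding Nimbus's payoff: 215a_N − a_Ca_N − a_N².
∂π/∂a_N = 215 − a_C − 2a_N = 0, so a_N = 107.5 − 0.5a_C.
The reaction-function slope is −0.5, so a 6-unit rise in a_C moves a_N by −0.5 × 6 = −3. Nimbus's best response falls — the actions are strategic substitutes.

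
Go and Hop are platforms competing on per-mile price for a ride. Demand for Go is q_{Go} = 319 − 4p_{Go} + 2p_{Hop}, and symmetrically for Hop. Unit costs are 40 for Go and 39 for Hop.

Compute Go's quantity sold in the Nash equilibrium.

Go's profit: π = (p_{Go} − 40)(319 − 4p_{Go} + 2p_{Hop}).
∂π/∂p_{Go} = 479 − 8p_{Go} + 2p_{Hop} = 0 ⇒ p_{Go} = 59.875 + 0.25p_{Hop}.
Similarly p_{Hop} = 59.375 + 0.25p_{Go}.
Solving the two reaction functions simultaneously: (1 − (0.25)(0.25))p_{Go} = 59.875 + 0.25·59.375, so 0.9375p_{Go} = 2391/32 and p_{Go} = 79.7.
Then p_{Hop} = 59.375 + 0.25·79.7 = 79.3.
q_{Go} = 319 − 4·79.7 + 2·79.3 = 158.8.

158.8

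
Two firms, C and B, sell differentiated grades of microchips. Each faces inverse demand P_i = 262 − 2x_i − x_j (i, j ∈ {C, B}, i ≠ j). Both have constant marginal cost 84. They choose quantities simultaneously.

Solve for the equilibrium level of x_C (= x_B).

35.6

Firm C's profit: π = x_C(262 − 2x_C − x_B) − 84x_C.
∂π/∂x_C = 178 − 4x_C − x_B = 0 ⇒ x_C = 44.5 − 0.25x_B.
Setting x_C = x_B in the reaction function: x_C = 44.5 − 0.25x_C, so x_C = 44.5 / 1.25 = 35.6.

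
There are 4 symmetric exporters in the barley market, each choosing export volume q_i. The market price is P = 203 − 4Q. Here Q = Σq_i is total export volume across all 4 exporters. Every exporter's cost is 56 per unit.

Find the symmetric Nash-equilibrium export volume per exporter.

A representative exporter's profit is π_i = q_i(203 − 4Q) − 56q_i, with Q = q_i + Σ_{j≠i} q_j.
First-order condition: 147 − 8q_i − 4Σ_{j≠i} q_j = 0.
Imposing symmetry (q_j = q for all j) turns Σ_{j≠i} q_j into 3q, so 147 = 20q and q = 7.35.

7.35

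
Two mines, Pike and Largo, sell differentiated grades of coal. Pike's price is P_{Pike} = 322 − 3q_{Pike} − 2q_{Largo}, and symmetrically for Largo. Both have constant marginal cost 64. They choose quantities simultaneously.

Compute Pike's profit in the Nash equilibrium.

Mine Pike's profit: π = q_{Pike}(322 − 3q_{Pike} − 2q_{Largo}) − 64q_{Pike}.
∂π/∂q_{Pike} = 258 − 6q_{Pike} − 2q_{Largo} = 0 ⇒ q_{Pike} = 43 − (1/3)q_{Largo}.
Setting q_{Pike} = q_{Largo} in the reaction function: q_{Pike} = 43 − (1/3)q_{Pike}, so q_{Pike} = 43 / (4/3) = 32.25.
P_{Pike} = 322 − 3·32.25 − 2·32.25 = 160.75.
Profit = (160.75 − 64)·32.25 = 3120.1875.

3120.1875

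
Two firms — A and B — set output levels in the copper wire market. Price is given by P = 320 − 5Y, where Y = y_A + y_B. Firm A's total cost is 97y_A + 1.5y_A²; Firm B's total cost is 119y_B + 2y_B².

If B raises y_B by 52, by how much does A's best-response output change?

-20

Firm A's profit: π = y_A(320 − 5(y_A + y_B)) − 97y_A − 1.5y_A².
∂π/∂y_A = 223 − 13y_A − 5y_B = 0, so y_A = 223/13 − (5/13)y_B.
The reaction-function slope is −5/13, so a 52-unit rise in y_B moves y_A by −5/13 × 52 = −20. A's best response falls — the actions are strategic substitutes.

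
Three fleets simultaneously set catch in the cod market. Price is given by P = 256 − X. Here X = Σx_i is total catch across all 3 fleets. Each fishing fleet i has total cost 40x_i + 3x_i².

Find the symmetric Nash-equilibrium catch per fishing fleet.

A representative fishing fleet's profit is π_i = x_i(256 − X) − 40x_i − 3x_i², with X = x_i + Σ_{j≠i} x_j.
First-order condition: 216 − 8x_i − Σ_{j≠i} x_j = 0.
With identical fishing fleets, set every x_j = x: then 216 − 8x − 2x = 0, i.e. x = 216/10 = 21.6.

21.6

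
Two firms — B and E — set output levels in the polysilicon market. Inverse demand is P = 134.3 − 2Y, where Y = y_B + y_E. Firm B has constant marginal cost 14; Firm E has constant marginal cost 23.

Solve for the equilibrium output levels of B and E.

21.55, 17.05

Firm B's profit: π = y_B(134.3 − 2(y_B + y_E)) − 14y_B.
∂π/∂y_B = 120.3 − 4y_B − 2y_E = 0, so y_B = 30.075 − 0.5y_E.
By the same steps for E: y_E = 27.825 − 0.5y_B.
Solving the two reaction functions simultaneously: (1 − (−0.5)(−0.5))y_B = 30.075 − 0.5·27.825, so 0.75y_B = 16.1625 and y_B = 21.55.
Then y_E = 27.825 − 0.5·21.55 = 17.05.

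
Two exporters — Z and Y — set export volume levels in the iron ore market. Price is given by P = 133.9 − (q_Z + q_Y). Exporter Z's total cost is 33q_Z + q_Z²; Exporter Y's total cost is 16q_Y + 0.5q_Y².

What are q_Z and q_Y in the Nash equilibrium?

16.8, 33.7

Exporter Z's profit: π = q_Z(133.9 − (q_Z + q_Y)) − 33q_Z − q_Z².
∂π/∂q_Z = 100.9 − 4q_Z − q_Y = 0, so q_Z = 25.225 − 0.25q_Y.
For Y: ∂π/∂q_Y = 117.9 − 3q_Y − q_Z = 0 ⇒ q_Y = 39.3 − (1/3)q_Z.
Solving the two reaction functions simultaneously: (1 − (−0.25)(−1/3))q_Z = 25.225 − 0.25·39.3, so (11/12)q_Z = 15.4 and q_Z = 16.8.
Then q_Y = 39.3 − (1/3)·16.8 = 33.7.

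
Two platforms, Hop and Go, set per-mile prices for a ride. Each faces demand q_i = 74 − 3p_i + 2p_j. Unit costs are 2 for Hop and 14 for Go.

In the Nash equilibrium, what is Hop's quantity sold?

60.75

Hop's profit: π = (p_{Hop} − 2)(74 − 3p_{Hop} + 2p_{Go}).
∂π/∂p_{Hop} = 80 − 6p_{Hop} + 2p_{Go} = 0 ⇒ p_{Hop} = 40/3 + (1/3)p_{Go}.
Similarly p_{Go} = 58/3 + (1/3)p_{Hop}.
Plugging p_{Go} into Hop's best response: p_{Hop} = 40/3 + (1/3)(58/3 + (1/3)p_{Hop}) ⇒ (8/9)p_{Hop} = 178/9, so p_{Hop} = 22.25.
Then p_{Go} = 58/3 + (1/3)·22.25 = 26.75.
q_{Hop} = 74 − 3·22.25 + 2·26.75 = 60.75.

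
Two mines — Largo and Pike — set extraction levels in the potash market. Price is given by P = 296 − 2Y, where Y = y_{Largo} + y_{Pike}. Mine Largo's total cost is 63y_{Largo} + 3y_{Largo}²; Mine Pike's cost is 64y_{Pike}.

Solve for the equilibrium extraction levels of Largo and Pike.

Mine Largo's profit: π = y_{Largo}(296 − 2(y_{Largo} + y_{Pike})) − 63y_{Largo} − 3y_{Largo}².
∂π/∂y_{Largo} = 233 − 10y_{Largo} − 2y_{Pike} = 0, so y_{Largo} = 23.3 − 0.2y_{Pike}.
For Pike: ∂π/∂y_{Pike} = 232 − 4y_{Pike} − 2y_{Largo} = 0 ⇒ y_{Pike} = 58 − 0.5y_{Largo}.
Substituting the second reaction function into the first: y_{Largo} = 23.3 − 0.2(58 − 0.5y_{Largo}), which gives 0.9y_{Largo} = 11.7 ⇒ y_{Largo} = 13.
Then y_{Pike} = 58 − 0.5·13 = 51.5.

13, 51.5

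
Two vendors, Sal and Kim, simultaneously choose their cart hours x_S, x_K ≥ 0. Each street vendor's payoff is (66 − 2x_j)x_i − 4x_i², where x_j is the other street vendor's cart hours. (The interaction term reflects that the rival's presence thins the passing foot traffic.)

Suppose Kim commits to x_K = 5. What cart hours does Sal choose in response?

7

Sal's payoff is (66 − 2x_K)x_S − 4x_S².
∂π/∂x_S = 66 − 2x_K − 8x_S = 0, so x_S = 8.25 − 0.25x_K.
At x_K = 5: x_S = 8.25 − 0.25·5 = 7.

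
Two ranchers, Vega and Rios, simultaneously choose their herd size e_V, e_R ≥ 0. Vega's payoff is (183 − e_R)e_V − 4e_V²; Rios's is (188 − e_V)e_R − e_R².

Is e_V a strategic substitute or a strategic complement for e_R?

strategic substitutes

Expanding Vega's payoff: 183e_V − e_Re_V − 4e_V².
∂π/∂e_V = 183 − e_R − 8e_V = 0, so e_V = 22.875 − 0.125e_R.
The best-response slope de_V/de_R = −0.125 < 0: the reaction function is downward-sloping, so the choices are strategic substitutes.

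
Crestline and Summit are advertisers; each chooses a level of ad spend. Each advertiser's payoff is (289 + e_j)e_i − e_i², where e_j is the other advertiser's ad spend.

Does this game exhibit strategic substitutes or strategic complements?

strategic complements

Crestline's payoff is (289 + e_S)e_C − e_C².
∂π/∂e_C = 289 + e_S − 2e_C = 0, so e_C = 144.5 + 0.5e_S.
The best-response slope de_C/de_S = 0.5 > 0: the reaction function is upward-sloping, so the choices are strategic complements.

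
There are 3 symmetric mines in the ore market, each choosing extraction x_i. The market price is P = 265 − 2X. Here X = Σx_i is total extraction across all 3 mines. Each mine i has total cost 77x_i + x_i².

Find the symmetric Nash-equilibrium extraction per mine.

18.8

A representative mine's profit is π_i = x_i(265 − 2X) − 77x_i − x_i², with X = x_i + Σ_{j≠i} x_j.
First-order condition: 188 − 6x_i − 2Σ_{j≠i} x_j = 0.
In a symmetric equilibrium every mine chooses the same x, so Σ_{j≠i} x_j = 2x. The condition becomes 188 − 10x = 0, giving x = 188/10 = 18.8.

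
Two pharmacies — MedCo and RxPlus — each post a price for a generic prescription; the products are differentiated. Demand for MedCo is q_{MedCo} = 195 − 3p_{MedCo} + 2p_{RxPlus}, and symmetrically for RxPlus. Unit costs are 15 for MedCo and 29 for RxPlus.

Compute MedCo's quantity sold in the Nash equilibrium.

MedCo's profit: π = (p_{MedCo} − 15)(195 − 3p_{MedCo} + 2p_{RxPlus}).
∂π/∂p_{MedCo} = 240 − 6p_{MedCo} + 2p_{RxPlus} = 0 ⇒ p_{MedCo} = 40 + (1/3)p_{RxPlus}.
Similarly p_{RxPlus} = 47 + (1/3)p_{MedCo}.
Substituting the second reaction function into the first: p_{MedCo} = 40 + (1/3)(47 + (1/3)p_{MedCo}), which gives (8/9)p_{MedCo} = 167/3 ⇒ p_{MedCo} = 62.625.
Then p_{RxPlus} = 47 + (1/3)·62.625 = 67.875.
q_{MedCo} = 195 − 3·62.625 + 2·67.875 = 142.875.

142.875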